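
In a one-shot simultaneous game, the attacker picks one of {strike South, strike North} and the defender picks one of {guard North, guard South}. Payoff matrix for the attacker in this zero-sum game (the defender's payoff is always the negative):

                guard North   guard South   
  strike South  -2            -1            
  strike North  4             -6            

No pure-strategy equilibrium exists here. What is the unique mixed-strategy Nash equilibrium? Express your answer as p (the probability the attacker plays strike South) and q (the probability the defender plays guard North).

p = 10/11, q = 5/11

Set the defender's expected payoff from guard North equal to that from guard South:
  the defender's expected payoff from guard North: p·2 + (1−p)·(-4) = 6p - 4
  the defender's expected payoff from guard South: p·1 + (1−p)·6 = -5p + 6
  6p - 4 = -5p + 6  ⇒  11p = 10  ⇒  p = 10/11.
The defender's mix must leave the attacker indifferent between strike South and strike North.
  the attacker's payoff from strike South: q·(-2) + (1−q)·(-1) = -q - 1
  the attacker's payoff from strike North: q·4 + (1−q)·(-6) = 10q - 6
  -q - 1 = 10q - 6  ⇒  -11q = -5  ⇒  q = 5/11.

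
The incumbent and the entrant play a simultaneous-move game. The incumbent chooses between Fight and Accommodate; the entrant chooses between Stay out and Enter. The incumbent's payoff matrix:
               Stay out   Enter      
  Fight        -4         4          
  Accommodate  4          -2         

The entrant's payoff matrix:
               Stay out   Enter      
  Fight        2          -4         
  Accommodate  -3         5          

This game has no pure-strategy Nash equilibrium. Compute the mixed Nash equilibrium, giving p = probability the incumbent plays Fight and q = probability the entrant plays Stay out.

p = 4/7, q = 3/7

The incumbent's mix must leave the entrant indifferent between Stay out and Enter.
  the entrant's expected payoff from Stay out: p·2 + (1−p)·(-3) = 5p - 3
  the entrant's expected payoff from Enter: p·(-4) + (1−p)·5 = -9p + 5
  5p - 3 = -9p + 5  ⇒  14p = 8  ⇒  p = 4/7.
The entrant's mix must leave the incumbent indifferent between Fight and Accommodate.
  the incumbent's payoff to Fight: q·(-4) + (1−q)·4 = -8q + 4
  the incumbent's payoff to Accommodate: q·4 + (1−q)·(-2) = 6q - 2
  -8q + 4 = 6q - 2  ⇒  -14q = -6  ⇒  q = 3/7.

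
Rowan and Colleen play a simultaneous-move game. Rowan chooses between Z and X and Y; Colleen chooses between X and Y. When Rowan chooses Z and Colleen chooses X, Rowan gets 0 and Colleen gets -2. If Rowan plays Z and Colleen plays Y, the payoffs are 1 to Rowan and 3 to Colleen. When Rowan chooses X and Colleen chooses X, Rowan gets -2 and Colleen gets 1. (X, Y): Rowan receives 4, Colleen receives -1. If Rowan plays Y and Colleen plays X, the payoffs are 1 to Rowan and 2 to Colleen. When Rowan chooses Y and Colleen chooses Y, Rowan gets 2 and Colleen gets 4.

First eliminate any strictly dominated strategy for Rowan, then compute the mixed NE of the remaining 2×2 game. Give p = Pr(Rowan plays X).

p = 1/2

Rowan's strategy Z is strictly dominated by Y: 1 > 0 and 2 > 1. Eliminate Z.
Rowan's mix must leave Colleen indifferent between X and Y.
  Colleen's payoff to X: p·1 + (1−p)·2 = -p + 2
  Colleen's payoff to Y: p·(-1) + (1−p)·4 = -5p + 4
  -p + 2 = -5p + 4  ⇒  4p = 2  ⇒  p = 1/2.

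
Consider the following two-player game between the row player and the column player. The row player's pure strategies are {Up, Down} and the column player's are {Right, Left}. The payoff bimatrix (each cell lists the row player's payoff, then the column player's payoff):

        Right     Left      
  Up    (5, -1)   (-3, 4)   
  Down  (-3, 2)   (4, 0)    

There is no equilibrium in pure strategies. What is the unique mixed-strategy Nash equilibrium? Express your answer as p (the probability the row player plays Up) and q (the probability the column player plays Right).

p = 2/7, q = 7/15

The column player's indifference between Right and Left determines the row player's mixing probability p:
  the column player's payoff from Right: p·(-1) + (1−p)·2 = -3p + 2
  the column player's payoff from Left: p·4 + (1−p)·0 = 4p
  -3p + 2 = 4p  ⇒  -7p = -2  ⇒  p = 2/7.
The column player's mix must leave the row player indifferent between Up and Down.
  the row player's payoff to Up: q·5 + (1−q)·(-3) = 8q - 3
  the row player's payoff to Down: q·(-3) + (1−q)·4 = -7q + 4
  8q - 3 = -7q + 4  ⇒  15q = 7  ⇒  q = 7/15.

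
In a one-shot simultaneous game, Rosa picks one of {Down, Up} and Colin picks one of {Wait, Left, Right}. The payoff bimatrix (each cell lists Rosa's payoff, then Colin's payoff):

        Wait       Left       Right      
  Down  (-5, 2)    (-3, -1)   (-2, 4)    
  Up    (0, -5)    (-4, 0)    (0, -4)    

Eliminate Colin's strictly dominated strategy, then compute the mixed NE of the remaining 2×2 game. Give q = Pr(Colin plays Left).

Colin's strategy Wait is strictly dominated by Right: 4 > 2 and -4 > -5. Eliminate Wait.
For Rosa to be willing to mix, Rosa must be indifferent between Down and Up, which pins down Colin's mix.
  Rosa's payoff from Down: q·(-3) + (1−q)·(-2) = -q - 2
  Rosa's payoff from Up: q·(-4) + (1−q)·0 = -4q
  -q - 2 = -4q  ⇒  3q = 2  ⇒  q = 2/3.

q = 2/3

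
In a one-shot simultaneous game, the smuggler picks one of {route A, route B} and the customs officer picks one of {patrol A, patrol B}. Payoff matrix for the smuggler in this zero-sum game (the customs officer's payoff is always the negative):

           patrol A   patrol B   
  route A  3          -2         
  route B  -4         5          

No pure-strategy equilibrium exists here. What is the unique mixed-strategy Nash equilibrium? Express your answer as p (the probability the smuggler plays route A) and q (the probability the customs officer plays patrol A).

In a mixed equilibrium the customs officer is indifferent between patrol A and patrol B; this condition fixes p.
  the customs officer's payoff from patrol A: p·(-3) + (1−p)·4 = -7p + 4
  the customs officer's payoff from patrol B: p·2 + (1−p)·(-5) = 7p - 5
  -7p + 4 = 7p - 5  ⇒  -14p = -9  ⇒  p = 9/14.
The customs officer's mix must leave the smuggler indifferent between route A and route B.
  the smuggler's payoff to route A: q·3 + (1−q)·(-2) = 5q - 2
  the smuggler's payoff to route B: q·(-4) + (1−q)·5 = -9q + 5
  5q - 2 = -9q + 5  ⇒  14q = 7  ⇒  q = 1/2.

p = 9/14, q = 1/2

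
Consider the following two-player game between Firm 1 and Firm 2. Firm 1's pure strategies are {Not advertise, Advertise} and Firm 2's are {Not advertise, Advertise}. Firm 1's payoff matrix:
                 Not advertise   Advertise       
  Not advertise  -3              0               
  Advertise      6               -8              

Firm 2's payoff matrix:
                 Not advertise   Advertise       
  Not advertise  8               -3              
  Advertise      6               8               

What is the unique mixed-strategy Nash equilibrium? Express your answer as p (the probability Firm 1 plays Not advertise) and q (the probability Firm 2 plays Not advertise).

p = 2/13, q = 8/17

For Firm 2 to be willing to mix, Firm 2 must be indifferent between Not advertise and Advertise, which pins down Firm 1's mix.
  Firm 2's payoff to Not advertise: p·8 + (1−p)·6 = 2p + 6
  Firm 2's payoff to Advertise: p·(-3) + (1−p)·8 = -11p + 8
  2p + 6 = -11p + 8  ⇒  13p = 2  ⇒  p = 2/13.
Firm 2's mix must leave Firm 1 indifferent between Not advertise and Advertise.
  Firm 1's payoff to Not advertise: q·(-3) + (1−q)·0 = -3q
  Firm 1's payoff to Advertise: q·6 + (1−q)·(-8) = 14q - 8
  -3q = 14q - 8  ⇒  -17q = -8  ⇒  q = 8/17.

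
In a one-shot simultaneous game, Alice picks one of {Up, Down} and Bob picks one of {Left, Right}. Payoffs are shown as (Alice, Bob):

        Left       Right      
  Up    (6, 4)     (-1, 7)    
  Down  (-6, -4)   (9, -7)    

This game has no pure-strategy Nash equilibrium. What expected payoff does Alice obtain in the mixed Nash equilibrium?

24/11

Bob's mix must leave Alice indifferent between Up and Down.
  Alice's expected payoff from Up: q·6 + (1−q)·(-1) = 7q - 1
  Alice's expected payoff from Down: q·(-6) + (1−q)·9 = -15q + 9
  7q - 1 = -15q + 9  ⇒  22q = 10  ⇒  q = 5/11.
At equilibrium Alice is indifferent across rows, so Alice's payoff equals the payoff from Up: (5/11)·6 + (6/11)·(-1) = 24/11.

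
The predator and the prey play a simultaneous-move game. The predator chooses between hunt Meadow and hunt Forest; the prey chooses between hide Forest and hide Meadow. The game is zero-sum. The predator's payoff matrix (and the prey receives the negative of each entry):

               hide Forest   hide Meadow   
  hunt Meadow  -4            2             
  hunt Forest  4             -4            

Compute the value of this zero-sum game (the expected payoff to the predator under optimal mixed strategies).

The predator's indifference between hunt Meadow and hunt Forest determines the prey's mixing probability q:
  the predator's expected payoff from hunt Meadow: q·(-4) + (1−q)·2 = -6q + 2
  the predator's expected payoff from hunt Forest: q·4 + (1−q)·(-4) = 8q - 4
  -6q + 2 = 8q - 4  ⇒  -14q = -6  ⇒  q = 3/7.
The value is the predator's expected payoff against this mix (using hunt Meadow): (3/7)·(-4) + (4/7)·2 = -4/7.

v = -4/7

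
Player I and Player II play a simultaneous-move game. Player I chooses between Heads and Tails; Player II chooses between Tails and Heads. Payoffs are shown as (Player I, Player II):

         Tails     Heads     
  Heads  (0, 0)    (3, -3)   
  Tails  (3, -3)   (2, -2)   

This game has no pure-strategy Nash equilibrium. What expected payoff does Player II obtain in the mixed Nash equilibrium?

For Player II to be willing to mix, Player II must be indifferent between Tails and Heads, which pins down Player I's mix.
  Player II's expected payoff from Tails: p·0 + (1−p)·(-3) = 3p - 3
  Player II's expected payoff from Heads: p·(-3) + (1−p)·(-2) = -p - 2
  3p - 3 = -p - 2  ⇒  4p = 1  ⇒  p = 1/4.
At equilibrium Player II is indifferent across columns, so Player II's payoff equals the payoff from Tails: (1/4)·0 + (3/4)·(-3) = -9/4.

-9/4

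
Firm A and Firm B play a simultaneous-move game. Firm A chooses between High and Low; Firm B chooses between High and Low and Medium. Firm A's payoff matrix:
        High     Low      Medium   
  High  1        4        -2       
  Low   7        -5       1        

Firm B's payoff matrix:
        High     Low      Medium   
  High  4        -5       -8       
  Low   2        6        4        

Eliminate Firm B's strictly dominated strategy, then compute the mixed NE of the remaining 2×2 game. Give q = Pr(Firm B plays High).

Firm B's strategy Medium is strictly dominated by Low: -5 > -8 and 6 > 4. Eliminate Medium.
In a mixed equilibrium Firm A is indifferent between High and Low; this condition fixes q.
  Firm A's payoff from High: q·1 + (1−q)·4 = -3q + 4
  Firm A's payoff from Low: q·7 + (1−q)·(-5) = 12q - 5
  -3q + 4 = 12q - 5  ⇒  -15q = -9  ⇒  q = 3/5.

q = 3/5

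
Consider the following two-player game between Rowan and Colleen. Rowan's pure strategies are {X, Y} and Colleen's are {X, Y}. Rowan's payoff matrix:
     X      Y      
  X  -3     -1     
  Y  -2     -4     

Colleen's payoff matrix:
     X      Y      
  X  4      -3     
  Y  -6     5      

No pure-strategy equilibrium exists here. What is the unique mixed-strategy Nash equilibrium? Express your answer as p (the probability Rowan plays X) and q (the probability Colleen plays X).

p = 11/18, q = 3/4

Set Colleen's expected payoff from X equal to that from Y:
  Colleen's payoff to X: p·4 + (1−p)·(-6) = 10p - 6
  Colleen's payoff to Y: p·(-3) + (1−p)·5 = -8p + 5
  10p - 6 = -8p + 5  ⇒  18p = 11  ⇒  p = 11/18.
In a mixed equilibrium Rowan is indifferent between X and Y; this condition fixes q.
  Rowan's payoff from X: q·(-3) + (1−q)·(-1) = -2q - 1
  Rowan's payoff from Y: q·(-2) + (1−q)·(-4) = 2q - 4
  -2q - 1 = 2q - 4  ⇒  -4q = -3  ⇒  q = 3/4.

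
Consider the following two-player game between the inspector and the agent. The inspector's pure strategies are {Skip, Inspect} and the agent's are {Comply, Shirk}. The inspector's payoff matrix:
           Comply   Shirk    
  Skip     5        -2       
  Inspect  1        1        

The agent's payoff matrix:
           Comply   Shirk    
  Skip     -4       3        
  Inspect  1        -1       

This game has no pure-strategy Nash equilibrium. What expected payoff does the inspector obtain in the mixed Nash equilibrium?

The agent's mix must leave the inspector indifferent between Skip and Inspect.
  the inspector's payoff to Skip: q·5 + (1−q)·(-2) = 7q - 2
  the inspector's payoff to Inspect: q·1 + (1−q)·1 = 1
  7q - 2 = 1  ⇒  7q = 3  ⇒  q = 3/7.
At equilibrium the inspector is indifferent across rows, so the inspector's payoff equals the payoff from Skip: (3/7)·5 + (4/7)·(-2) = 1.

1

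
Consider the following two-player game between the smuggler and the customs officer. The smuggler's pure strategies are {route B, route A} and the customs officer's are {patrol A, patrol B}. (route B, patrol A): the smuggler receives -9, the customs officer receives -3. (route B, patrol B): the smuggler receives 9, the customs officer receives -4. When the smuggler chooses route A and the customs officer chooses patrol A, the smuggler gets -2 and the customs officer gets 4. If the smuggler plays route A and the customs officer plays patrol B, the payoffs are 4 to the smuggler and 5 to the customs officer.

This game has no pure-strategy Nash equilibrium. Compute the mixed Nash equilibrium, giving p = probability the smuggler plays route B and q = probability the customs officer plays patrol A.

p = 1/2, q = 5/12

The customs officer's indifference between patrol A and patrol B determines the smuggler's mixing probability p:
  the customs officer's expected payoff from patrol A: p·(-3) + (1−p)·4 = -7p + 4
  the customs officer's expected payoff from patrol B: p·(-4) + (1−p)·5 = -9p + 5
  -7p + 4 = -9p + 5  ⇒  2p = 1  ⇒  p = 1/2.
In a mixed equilibrium the smuggler is indifferent between route B and route A; this condition fixes q.
  the smuggler's payoff from route B: q·(-9) + (1−q)·9 = -18q + 9
  the smuggler's payoff from route A: q·(-2) + (1−q)·4 = -6q + 4
  -18q + 9 = -6q + 4  ⇒  -12q = -5  ⇒  q = 5/12.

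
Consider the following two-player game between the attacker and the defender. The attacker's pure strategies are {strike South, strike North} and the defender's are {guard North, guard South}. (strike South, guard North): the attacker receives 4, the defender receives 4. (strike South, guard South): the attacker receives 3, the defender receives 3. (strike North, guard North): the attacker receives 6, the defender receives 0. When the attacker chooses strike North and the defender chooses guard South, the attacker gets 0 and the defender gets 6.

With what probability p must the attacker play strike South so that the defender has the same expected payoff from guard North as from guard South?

p = 6/7

The defender's indifference between guard North and guard South determines the attacker's mixing probability p:
  the defender's payoff to guard North: p·4 + (1−p)·0 = 4p
  the defender's payoff to guard South: p·3 + (1−p)·6 = -3p + 6
  4p = -3p + 6  ⇒  7p = 6  ⇒  p = 6/7.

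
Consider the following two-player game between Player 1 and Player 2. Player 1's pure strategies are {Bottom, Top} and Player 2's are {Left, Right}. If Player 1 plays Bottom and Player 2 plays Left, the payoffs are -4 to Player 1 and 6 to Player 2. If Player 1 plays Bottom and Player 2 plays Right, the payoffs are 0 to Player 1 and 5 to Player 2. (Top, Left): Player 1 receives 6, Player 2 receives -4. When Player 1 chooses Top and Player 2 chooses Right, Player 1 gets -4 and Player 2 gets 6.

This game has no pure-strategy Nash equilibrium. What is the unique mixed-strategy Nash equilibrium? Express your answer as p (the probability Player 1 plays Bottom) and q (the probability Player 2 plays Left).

p = 10/11, q = 2/7

Player 2's indifference between Left and Right determines Player 1's mixing probability p:
  Player 2's payoff to Left: p·6 + (1−p)·(-4) = 10p - 4
  Player 2's payoff to Right: p·5 + (1−p)·6 = -p + 6
  10p - 4 = -p + 6  ⇒  11p = 10  ⇒  p = 10/11.
In a mixed equilibrium Player 1 is indifferent between Bottom and Top; this condition fixes q.
  Player 1's expected payoff from Bottom: q·(-4) + (1−q)·0 = -4q
  Player 1's expected payoff from Top: q·6 + (1−q)·(-4) = 10q - 4
  -4q = 10q - 4  ⇒  -14q = -4  ⇒  q = 2/7.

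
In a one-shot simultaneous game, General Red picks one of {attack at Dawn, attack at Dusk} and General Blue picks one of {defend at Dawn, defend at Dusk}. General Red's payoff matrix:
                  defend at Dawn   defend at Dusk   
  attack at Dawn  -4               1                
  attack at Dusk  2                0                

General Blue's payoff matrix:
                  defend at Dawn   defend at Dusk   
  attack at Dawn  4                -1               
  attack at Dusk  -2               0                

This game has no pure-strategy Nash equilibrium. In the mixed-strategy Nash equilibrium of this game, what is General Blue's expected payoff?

General Red's mix must leave General Blue indifferent between defend at Dawn and defend at Dusk.
  General Blue's expected payoff from defend at Dawn: p·4 + (1−p)·(-2) = 6p - 2
  General Blue's expected payoff from defend at Dusk: p·(-1) + (1−p)·0 = -p
  6p - 2 = -p  ⇒  7p = 2  ⇒  p = 2/7.
At equilibrium General Blue is indifferent across columns, so General Blue's payoff equals the payoff from defend at Dawn: (2/7)·4 + (5/7)·(-2) = -2/7.

-2/7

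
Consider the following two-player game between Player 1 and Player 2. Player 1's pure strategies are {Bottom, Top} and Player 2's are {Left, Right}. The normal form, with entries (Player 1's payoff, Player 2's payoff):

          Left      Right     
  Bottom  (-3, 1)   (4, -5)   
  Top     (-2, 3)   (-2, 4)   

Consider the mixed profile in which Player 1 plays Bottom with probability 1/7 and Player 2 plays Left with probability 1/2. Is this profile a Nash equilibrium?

No

Given Player 2's mix q = 1/2, Player 1's payoff from Bottom is 1/2 but from Top is -2. Player 1 strictly prefers Bottom, so Player 1 would not mix.
So the proposed profile is not a Nash equilibrium.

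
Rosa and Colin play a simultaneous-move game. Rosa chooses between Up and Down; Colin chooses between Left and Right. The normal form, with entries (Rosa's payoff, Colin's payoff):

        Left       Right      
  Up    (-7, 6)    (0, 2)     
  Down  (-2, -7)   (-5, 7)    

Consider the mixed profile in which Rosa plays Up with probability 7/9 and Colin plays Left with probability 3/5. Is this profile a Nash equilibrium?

Given Colin's mix q = 3/5, Rosa's payoff from Up is -21/5 but from Down is -16/5. Rosa strictly prefers Down, so Rosa would not mix.
So the proposed profile is not a Nash equilibrium.

No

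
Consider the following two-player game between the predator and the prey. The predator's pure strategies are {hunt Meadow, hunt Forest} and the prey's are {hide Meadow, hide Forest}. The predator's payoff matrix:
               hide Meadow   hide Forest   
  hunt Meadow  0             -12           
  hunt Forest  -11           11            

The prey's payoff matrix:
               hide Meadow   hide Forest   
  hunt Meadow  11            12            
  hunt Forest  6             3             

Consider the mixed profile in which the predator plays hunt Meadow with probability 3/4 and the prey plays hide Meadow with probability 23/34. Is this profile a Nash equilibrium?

Check the prey's indifference given the predator's mix p = 3/4:
  payoff from hide Meadow = 39/4; payoff from hide Forest = 39/4 — equal.
Check the predator's indifference given the prey's mix q = 23/34:
  payoff from hunt Meadow = -66/17; payoff from hunt Forest = -66/17 — equal.
Both players are indifferent, so neither can profitably deviate.

Yes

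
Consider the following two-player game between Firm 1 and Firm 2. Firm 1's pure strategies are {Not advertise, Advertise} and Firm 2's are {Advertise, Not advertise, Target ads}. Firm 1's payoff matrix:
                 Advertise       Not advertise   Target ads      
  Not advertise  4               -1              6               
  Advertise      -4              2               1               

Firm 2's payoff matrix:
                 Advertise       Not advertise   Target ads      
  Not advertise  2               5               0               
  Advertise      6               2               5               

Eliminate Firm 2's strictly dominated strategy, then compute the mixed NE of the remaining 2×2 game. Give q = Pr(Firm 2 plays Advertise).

Firm 2's strategy Target ads is strictly dominated by Advertise: 2 > 0 and 6 > 5. Eliminate Target ads.
In a mixed equilibrium Firm 1 is indifferent between Not advertise and Advertise; this condition fixes q.
  Firm 1's payoff from Not advertise: q·4 + (1−q)·(-1) = 5q - 1
  Firm 1's payoff from Advertise: q·(-4) + (1−q)·2 = -6q + 2
  5q - 1 = -6q + 2  ⇒  11q = 3  ⇒  q = 3/11.

q = 3/11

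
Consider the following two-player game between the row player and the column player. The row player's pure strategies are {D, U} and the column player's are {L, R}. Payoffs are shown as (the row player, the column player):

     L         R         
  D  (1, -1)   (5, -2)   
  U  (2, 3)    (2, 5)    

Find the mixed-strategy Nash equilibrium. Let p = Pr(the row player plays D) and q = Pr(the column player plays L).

For the column player to be willing to mix, the column player must be indifferent between L and R, which pins down the row player's mix.
  the column player's payoff to L: p·(-1) + (1−p)·3 = -4p + 3
  the column player's payoff to R: p·(-2) + (1−p)·5 = -7p + 5
  -4p + 3 = -7p + 5  ⇒  3p = 2  ⇒  p = 2/3.
The row player's indifference between D and U determines the column player's mixing probability q:
  the row player's payoff from D: q·1 + (1−q)·5 = -4q + 5
  the row player's payoff from U: q·2 + (1−q)·2 = 2
  -4q + 5 = 2  ⇒  -4q = -3  ⇒  q = 3/4.

p = 2/3, q = 3/4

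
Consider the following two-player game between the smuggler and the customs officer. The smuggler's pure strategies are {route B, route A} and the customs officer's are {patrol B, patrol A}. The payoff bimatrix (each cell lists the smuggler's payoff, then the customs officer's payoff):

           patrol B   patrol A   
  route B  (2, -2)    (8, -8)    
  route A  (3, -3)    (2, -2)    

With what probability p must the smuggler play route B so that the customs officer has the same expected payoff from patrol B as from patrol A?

p = 1/7

The customs officer's indifference between patrol B and patrol A determines the smuggler's mixing probability p:
  the customs officer's payoff from patrol B: p·(-2) + (1−p)·(-3) = p - 3
  the customs officer's payoff from patrol A: p·(-8) + (1−p)·(-2) = -6p - 2
  p - 3 = -6p - 2  ⇒  7p = 1  ⇒  p = 1/7.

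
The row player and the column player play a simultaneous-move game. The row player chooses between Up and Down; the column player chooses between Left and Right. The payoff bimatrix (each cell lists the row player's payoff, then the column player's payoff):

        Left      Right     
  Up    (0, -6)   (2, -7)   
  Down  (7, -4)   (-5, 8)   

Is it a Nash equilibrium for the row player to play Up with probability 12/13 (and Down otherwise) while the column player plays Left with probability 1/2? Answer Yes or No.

Yes

Check the column player's indifference given the row player's mix p = 12/13:
  payoff from Left = -76/13; payoff from Right = -76/13 — equal.
Check the row player's indifference given the column player's mix q = 1/2:
  payoff from Up = 1; payoff from Down = 1 — equal.
Both players are indifferent, so neither can profitably deviate.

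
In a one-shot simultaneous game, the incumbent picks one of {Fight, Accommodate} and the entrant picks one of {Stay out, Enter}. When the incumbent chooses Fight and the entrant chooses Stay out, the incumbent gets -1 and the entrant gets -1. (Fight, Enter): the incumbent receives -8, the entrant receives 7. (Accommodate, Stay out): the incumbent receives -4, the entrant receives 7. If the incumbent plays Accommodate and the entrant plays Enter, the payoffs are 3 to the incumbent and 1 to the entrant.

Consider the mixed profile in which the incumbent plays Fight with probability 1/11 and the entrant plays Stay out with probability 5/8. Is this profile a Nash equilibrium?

Given the incumbent's mix p = 1/11, the entrant's payoff from Stay out is 69/11 but from Enter is 17/11. The entrant strictly prefers Stay out, so the entrant would not mix.
So the proposed profile is not a Nash equilibrium.

No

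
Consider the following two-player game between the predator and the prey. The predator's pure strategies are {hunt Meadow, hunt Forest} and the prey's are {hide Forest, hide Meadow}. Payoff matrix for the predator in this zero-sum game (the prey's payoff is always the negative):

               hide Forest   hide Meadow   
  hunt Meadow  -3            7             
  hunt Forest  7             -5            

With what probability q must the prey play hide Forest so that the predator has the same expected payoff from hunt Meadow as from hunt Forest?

Set the predator's expected payoff from hunt Meadow equal to that from hunt Forest:
  the predator's payoff to hunt Meadow: q·(-3) + (1−q)·7 = -10q + 7
  the predator's payoff to hunt Forest: q·7 + (1−q)·(-5) = 12q - 5
  -10q + 7 = 12q - 5  ⇒  -22q = -12  ⇒  q = 6/11.

q = 6/11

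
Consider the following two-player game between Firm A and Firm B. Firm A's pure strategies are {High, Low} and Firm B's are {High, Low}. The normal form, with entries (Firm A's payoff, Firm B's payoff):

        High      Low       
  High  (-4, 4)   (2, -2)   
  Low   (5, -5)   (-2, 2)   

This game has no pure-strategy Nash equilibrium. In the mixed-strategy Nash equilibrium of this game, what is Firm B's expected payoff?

-2/13

Firm B's indifference between High and Low determines Firm A's mixing probability p:
  Firm B's payoff from High: p·4 + (1−p)·(-5) = 9p - 5
  Firm B's payoff from Low: p·(-2) + (1−p)·2 = -4p + 2
  9p - 5 = -4p + 2  ⇒  13p = 7  ⇒  p = 7/13.
At equilibrium Firm B is indifferent across columns, so Firm B's payoff equals the payoff from High: (7/13)·4 + (6/13)·(-5) = -2/13.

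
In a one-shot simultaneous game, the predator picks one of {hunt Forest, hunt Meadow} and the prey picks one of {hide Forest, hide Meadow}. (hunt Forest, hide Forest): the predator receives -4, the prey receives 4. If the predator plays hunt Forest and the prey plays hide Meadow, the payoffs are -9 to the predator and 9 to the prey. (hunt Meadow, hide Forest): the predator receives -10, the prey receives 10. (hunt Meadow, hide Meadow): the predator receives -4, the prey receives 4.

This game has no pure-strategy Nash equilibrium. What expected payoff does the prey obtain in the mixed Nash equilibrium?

74/11

In a mixed equilibrium the prey is indifferent between hide Forest and hide Meadow; this condition fixes p.
  the prey's expected payoff from hide Forest: p·4 + (1−p)·10 = -6p + 10
  the prey's expected payoff from hide Meadow: p·9 + (1−p)·4 = 5p + 4
  -6p + 10 = 5p + 4  ⇒  -11p = -6  ⇒  p = 6/11.
At equilibrium the prey is indifferent across columns, so the prey's payoff equals the payoff from hide Forest: (6/11)·4 + (5/11)·10 = 74/11.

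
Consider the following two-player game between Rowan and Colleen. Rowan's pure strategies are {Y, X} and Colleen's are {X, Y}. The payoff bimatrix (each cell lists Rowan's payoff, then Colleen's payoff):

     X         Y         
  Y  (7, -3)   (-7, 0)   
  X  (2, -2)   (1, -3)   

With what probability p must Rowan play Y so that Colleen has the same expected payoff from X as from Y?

p = 1/4

In a mixed equilibrium Colleen is indifferent between X and Y; this condition fixes p.
  Colleen's expected payoff from X: p·(-3) + (1−p)·(-2) = -p - 2
  Colleen's expected payoff from Y: p·0 + (1−p)·(-3) = 3p - 3
  -p - 2 = 3p - 3  ⇒  -4p = -1  ⇒  p = 1/4.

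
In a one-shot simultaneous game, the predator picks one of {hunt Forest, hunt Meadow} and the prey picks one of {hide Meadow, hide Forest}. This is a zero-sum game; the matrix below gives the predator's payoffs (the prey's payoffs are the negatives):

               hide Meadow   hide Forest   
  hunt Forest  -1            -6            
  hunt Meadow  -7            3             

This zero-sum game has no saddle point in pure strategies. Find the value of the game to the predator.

v = -3

In a mixed equilibrium the predator is indifferent between hunt Forest and hunt Meadow; this condition fixes q.
  the predator's expected payoff from hunt Forest: q·(-1) + (1−q)·(-6) = 5q - 6
  the predator's expected payoff from hunt Meadow: q·(-7) + (1−q)·3 = -10q + 3
  5q - 6 = -10q + 3  ⇒  15q = 9  ⇒  q = 3/5.
The value is the predator's expected payoff against this mix (using hunt Forest): (3/5)·(-1) + (2/5)·(-6) = -3.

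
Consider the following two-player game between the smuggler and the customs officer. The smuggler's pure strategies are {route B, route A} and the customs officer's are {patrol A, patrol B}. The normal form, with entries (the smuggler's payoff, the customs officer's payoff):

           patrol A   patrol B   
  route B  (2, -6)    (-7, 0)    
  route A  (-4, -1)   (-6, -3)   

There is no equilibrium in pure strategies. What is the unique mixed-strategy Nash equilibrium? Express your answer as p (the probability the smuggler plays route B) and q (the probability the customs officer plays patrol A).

p = 1/4, q = 1/7

The customs officer's indifference between patrol A and patrol B determines the smuggler's mixing probability p:
  the customs officer's payoff from patrol A: p·(-6) + (1−p)·(-1) = -5p - 1
  the customs officer's payoff from patrol B: p·0 + (1−p)·(-3) = 3p - 3
  -5p - 1 = 3p - 3  ⇒  -8p = -2  ⇒  p = 1/4.
For the smuggler to be willing to mix, the smuggler must be indifferent between route B and route A, which pins down the customs officer's mix.
  the smuggler's payoff to route B: q·2 + (1−q)·(-7) = 9q - 7
  the smuggler's payoff to route A: q·(-4) + (1−q)·(-6) = 2q - 6
  9q - 7 = 2q - 6  ⇒  7q = 1  ⇒  q = 1/7.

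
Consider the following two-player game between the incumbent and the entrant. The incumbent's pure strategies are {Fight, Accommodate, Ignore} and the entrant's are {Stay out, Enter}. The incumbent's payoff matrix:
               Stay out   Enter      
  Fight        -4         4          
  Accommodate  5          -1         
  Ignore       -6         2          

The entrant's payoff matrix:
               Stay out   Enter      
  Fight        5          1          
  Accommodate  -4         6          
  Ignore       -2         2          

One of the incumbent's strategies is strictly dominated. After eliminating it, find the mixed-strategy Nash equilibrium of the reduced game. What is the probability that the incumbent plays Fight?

p = 5/7

The incumbent's strategy Ignore is strictly dominated by Fight: -4 > -6 and 4 > 2. Eliminate Ignore.
In a mixed equilibrium the entrant is indifferent between Stay out and Enter; this condition fixes p.
  the entrant's payoff to Stay out: p·5 + (1−p)·(-4) = 9p - 4
  the entrant's payoff to Enter: p·1 + (1−p)·6 = -5p + 6
  9p - 4 = -5p + 6  ⇒  14p = 10  ⇒  p = 5/7.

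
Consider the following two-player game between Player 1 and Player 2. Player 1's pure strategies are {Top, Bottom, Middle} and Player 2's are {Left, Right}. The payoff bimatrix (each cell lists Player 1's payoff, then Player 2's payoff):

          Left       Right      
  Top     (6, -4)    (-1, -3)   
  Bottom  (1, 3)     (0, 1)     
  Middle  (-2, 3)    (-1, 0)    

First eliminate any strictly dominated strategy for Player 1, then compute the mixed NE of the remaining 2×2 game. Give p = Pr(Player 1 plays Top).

p = 2/3

Player 1's strategy Middle is strictly dominated by Bottom: 1 > -2 and 0 > -1. Eliminate Middle.
Player 2's indifference between Left and Right determines Player 1's mixing probability p:
  Player 2's payoff from Left: p·(-4) + (1−p)·3 = -7p + 3
  Player 2's payoff from Right: p·(-3) + (1−p)·1 = -4p + 1
  -7p + 3 = -4p + 1  ⇒  -3p = -2  ⇒  p = 2/3.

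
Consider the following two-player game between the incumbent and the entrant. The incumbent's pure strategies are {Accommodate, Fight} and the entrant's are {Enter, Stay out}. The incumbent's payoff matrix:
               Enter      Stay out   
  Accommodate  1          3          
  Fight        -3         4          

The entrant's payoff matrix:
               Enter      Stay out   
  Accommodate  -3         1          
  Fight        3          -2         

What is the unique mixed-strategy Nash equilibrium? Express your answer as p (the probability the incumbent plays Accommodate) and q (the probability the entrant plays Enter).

The incumbent's mix must leave the entrant indifferent between Enter and Stay out.
  the entrant's payoff to Enter: p·(-3) + (1−p)·3 = -6p + 3
  the entrant's payoff to Stay out: p·1 + (1−p)·(-2) = 3p - 2
  -6p + 3 = 3p - 2  ⇒  -9p = -5  ⇒  p = 5/9.
The entrant's mix must leave the incumbent indifferent between Accommodate and Fight.
  the incumbent's payoff to Accommodate: q·1 + (1−q)·3 = -2q + 3
  the incumbent's payoff to Fight: q·(-3) + (1−q)·4 = -7q + 4
  -2q + 3 = -7q + 4  ⇒  5q = 1  ⇒  q = 1/5.

p = 5/9, q = 1/5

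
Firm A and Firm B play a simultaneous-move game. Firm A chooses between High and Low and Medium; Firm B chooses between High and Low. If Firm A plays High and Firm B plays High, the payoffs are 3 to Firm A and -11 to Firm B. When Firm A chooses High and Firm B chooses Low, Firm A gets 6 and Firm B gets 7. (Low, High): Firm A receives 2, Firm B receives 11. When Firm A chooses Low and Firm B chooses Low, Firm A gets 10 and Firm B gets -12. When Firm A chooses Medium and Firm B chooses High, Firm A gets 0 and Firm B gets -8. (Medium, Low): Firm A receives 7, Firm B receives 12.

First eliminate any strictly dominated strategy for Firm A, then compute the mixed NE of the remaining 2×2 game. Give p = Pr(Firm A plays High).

Firm A's strategy Medium is strictly dominated by Low: 2 > 0 and 10 > 7. Eliminate Medium.
Set Firm B's expected payoff from High equal to that from Low:
  Firm B's payoff to High: p·(-11) + (1−p)·11 = -22p + 11
  Firm B's payoff to Low: p·7 + (1−p)·(-12) = 19p - 12
  -22p + 11 = 19p - 12  ⇒  -41p = -23  ⇒  p = 23/41.

p = 23/41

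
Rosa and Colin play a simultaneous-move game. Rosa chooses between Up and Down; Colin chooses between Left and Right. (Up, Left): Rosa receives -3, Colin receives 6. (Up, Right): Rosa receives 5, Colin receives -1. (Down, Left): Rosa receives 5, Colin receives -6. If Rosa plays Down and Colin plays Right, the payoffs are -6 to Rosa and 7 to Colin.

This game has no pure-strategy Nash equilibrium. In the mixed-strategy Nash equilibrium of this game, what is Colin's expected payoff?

Set Colin's expected payoff from Left equal to that from Right:
  Colin's expected payoff from Left: p·6 + (1−p)·(-6) = 12p - 6
  Colin's expected payoff from Right: p·(-1) + (1−p)·7 = -8p + 7
  12p - 6 = -8p + 7  ⇒  20p = 13  ⇒  p = 13/20.
At equilibrium Colin is indifferent across columns, so Colin's payoff equals the payoff from Left: (13/20)·6 + (7/20)·(-6) = 9/5.

9/5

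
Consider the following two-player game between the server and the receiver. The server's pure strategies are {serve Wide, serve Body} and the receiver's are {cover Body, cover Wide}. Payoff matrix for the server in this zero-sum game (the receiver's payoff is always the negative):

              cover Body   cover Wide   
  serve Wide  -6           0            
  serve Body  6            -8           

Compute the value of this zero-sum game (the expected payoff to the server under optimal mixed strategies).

The server's indifference between serve Wide and serve Body determines the receiver's mixing probability q:
  the server's expected payoff from serve Wide: q·(-6) + (1−q)·0 = -6q
  the server's expected payoff from serve Body: q·6 + (1−q)·(-8) = 14q - 8
  -6q = 14q - 8  ⇒  -20q = -8  ⇒  q = 2/5.
The value is the server's expected payoff against this mix (using serve Wide): (2/5)·(-6) + (3/5)·0 = -12/5.

v = -12/5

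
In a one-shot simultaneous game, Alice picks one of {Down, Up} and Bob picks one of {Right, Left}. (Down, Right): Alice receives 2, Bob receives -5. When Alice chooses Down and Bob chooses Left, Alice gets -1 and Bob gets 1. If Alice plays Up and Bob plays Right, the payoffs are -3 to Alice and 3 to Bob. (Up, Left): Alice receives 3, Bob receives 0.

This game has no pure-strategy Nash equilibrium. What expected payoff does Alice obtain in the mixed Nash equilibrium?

1/3

For Alice to be willing to mix, Alice must be indifferent between Down and Up, which pins down Bob's mix.
  Alice's expected payoff from Down: q·2 + (1−q)·(-1) = 3q - 1
  Alice's expected payoff from Up: q·(-3) + (1−q)·3 = -6q + 3
  3q - 1 = -6q + 3  ⇒  9q = 4  ⇒  q = 4/9.
At equilibrium Alice is indifferent across rows, so Alice's payoff equals the payoff from Down: (4/9)·2 + (5/9)·(-1) = 1/3.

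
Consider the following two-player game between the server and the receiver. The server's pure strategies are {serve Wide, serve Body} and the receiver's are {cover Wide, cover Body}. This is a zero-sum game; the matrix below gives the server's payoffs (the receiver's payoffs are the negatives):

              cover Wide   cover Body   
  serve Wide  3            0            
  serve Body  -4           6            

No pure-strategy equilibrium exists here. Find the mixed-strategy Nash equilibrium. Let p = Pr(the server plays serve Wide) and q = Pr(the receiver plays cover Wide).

p = 10/13, q = 6/13

Set the receiver's expected payoff from cover Wide equal to that from cover Body:
  the receiver's expected payoff from cover Wide: p·(-3) + (1−p)·4 = -7p + 4
  the receiver's expected payoff from cover Body: p·0 + (1−p)·(-6) = 6p - 6
  -7p + 4 = 6p - 6  ⇒  -13p = -10  ⇒  p = 10/13.
The receiver's mix must leave the server indifferent between serve Wide and serve Body.
  the server's expected payoff from serve Wide: q·3 + (1−q)·0 = 3q
  the server's expected payoff from serve Body: q·(-4) + (1−q)·6 = -10q + 6
  3q = -10q + 6  ⇒  13q = 6  ⇒  q = 6/13.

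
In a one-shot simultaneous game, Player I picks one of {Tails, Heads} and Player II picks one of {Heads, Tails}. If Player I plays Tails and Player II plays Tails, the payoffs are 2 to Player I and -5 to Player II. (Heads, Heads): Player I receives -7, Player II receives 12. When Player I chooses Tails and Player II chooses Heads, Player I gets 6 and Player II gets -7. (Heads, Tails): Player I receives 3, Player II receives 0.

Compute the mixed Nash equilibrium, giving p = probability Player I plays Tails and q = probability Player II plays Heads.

p = 6/7, q = 1/14

Set Player II's expected payoff from Heads equal to that from Tails:
  Player II's payoff from Heads: p·(-7) + (1−p)·12 = -19p + 12
  Player II's payoff from Tails: p·(-5) + (1−p)·0 = -5p
  -19p + 12 = -5p  ⇒  -14p = -12  ⇒  p = 6/7.
Player I's indifference between Tails and Heads determines Player II's mixing probability q:
  Player I's expected payoff from Tails: q·6 + (1−q)·2 = 4q + 2
  Player I's expected payoff from Heads: q·(-7) + (1−q)·3 = -10q + 3
  4q + 2 = -10q + 3  ⇒  14q = 1  ⇒  q = 1/14.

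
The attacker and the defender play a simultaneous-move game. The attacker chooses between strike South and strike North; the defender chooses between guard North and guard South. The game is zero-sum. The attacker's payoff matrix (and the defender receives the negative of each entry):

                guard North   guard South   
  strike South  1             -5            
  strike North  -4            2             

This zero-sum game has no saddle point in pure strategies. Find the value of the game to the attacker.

The attacker's indifference between strike South and strike North determines the defender's mixing probability q:
  the attacker's expected payoff from strike South: q·1 + (1−q)·(-5) = 6q - 5
  the attacker's expected payoff from strike North: q·(-4) + (1−q)·2 = -6q + 2
  6q - 5 = -6q + 2  ⇒  12q = 7  ⇒  q = 7/12.
The value is the attacker's expected payoff against this mix (using strike South): (7/12)·1 + (5/12)·(-5) = -3/2.

v = -3/2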